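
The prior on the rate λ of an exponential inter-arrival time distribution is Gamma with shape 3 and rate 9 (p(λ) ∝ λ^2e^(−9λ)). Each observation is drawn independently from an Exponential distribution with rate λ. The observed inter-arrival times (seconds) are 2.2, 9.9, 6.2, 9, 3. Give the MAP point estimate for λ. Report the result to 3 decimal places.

The Exponential(rate=λ) likelihood is ∝ λ^n e^(−λΣtᵢ). Here n = 5 and Σtᵢ = 2.2 + 9.9 + 6.2 + 9 + 3 = 30.3.
Posterior ∝ λ^2e^(−9λ) · λ^5e^(−30.3λ) = λ^7e^(−39.3λ), i.e. Gamma(8, 39.3).
Mode = (a−1)/b = 7/39.3 ≈ 0.178.

λ̂_MAP = 0.178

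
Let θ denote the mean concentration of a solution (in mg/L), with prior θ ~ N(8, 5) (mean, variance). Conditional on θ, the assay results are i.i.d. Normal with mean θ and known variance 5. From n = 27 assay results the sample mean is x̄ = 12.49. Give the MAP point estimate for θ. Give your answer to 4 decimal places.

n = 27, x̄ = 12.49.
For a Normal prior and Normal likelihood with known variance, the posterior is Normal; its mode equals its mean, the precision-weighted average.
Prior precision 1/σ₀² = 1/5 = 0.2; data precision n/σ² = 27/5 = 5.4.
θ̂ = (0.2·8 + 5.4·12.49) / (0.2 + 5.4) = 69.046/5.6 = 34523/2800 ≈ 12.3296.

θ̂_MAP = 12.3296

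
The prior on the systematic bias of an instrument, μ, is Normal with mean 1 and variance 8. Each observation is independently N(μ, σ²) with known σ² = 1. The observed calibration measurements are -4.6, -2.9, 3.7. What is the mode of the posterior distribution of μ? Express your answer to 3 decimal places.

n = 3; x̄ = ((-4.6) + (-2.9) + 3.7)/3 = -3.8/3 = -19/15 ≈ -1.2667.
For a Normal prior and Normal likelihood with known variance, the posterior is Normal; its mode equals its mean, the precision-weighted average.
Prior precision 1/σ₀² = 1/8 = 0.125; data precision n/σ² = 3/1 = 3.
μ̂ = (0.125·1 + 3·(-19/15)) / (0.125 + 3) = (-3.675)/3.125 = -1.176.

μ̂_MAP = -1.176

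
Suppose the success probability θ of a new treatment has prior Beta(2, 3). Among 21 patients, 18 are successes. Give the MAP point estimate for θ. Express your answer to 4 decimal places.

θ̂_MAP = 0.7917

Prior: Beta(2, 3).
Data: 18 successes in 21 trials. The binomial likelihood contributes θ^18(1−θ)^3, so the posterior is Beta(2+18, 3+3) = Beta(20, 6).
For Beta(a, b) with a, b > 1 the mode is (a−1)/(a+b−2) = 19/24 ≈ 0.7917.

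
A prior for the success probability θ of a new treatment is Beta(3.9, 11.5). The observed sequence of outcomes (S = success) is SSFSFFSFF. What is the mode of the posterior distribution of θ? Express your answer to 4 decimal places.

Prior: Beta(3.9, 11.5).
Data: 4 successes in 9 trials (from the sequence). The binomial likelihood contributes θ^4(1−θ)^5, so the posterior is Beta(3.9+4, 11.5+5) = Beta(7.9, 16.5).
For Beta(a, b) with a, b > 1 the mode is (a−1)/(a+b−2) = 6.9/22.4 ≈ 0.3080.

θ̂_MAP = 0.3080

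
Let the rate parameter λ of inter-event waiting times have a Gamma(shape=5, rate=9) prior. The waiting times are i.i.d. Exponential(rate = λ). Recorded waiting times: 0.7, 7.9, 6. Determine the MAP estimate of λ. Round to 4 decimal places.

The Exponential(rate=λ) likelihood is ∝ λ^n e^(−λΣtᵢ). Here n = 3 and Σtᵢ = 0.7 + 7.9 + 6 = 14.6.
Posterior ∝ λ^4e^(−9λ) · λ^3e^(−14.6λ) = λ^7e^(−23.6λ), i.e. Gamma(8, 23.6).
Mode = (a−1)/b = 7/23.6 ≈ 0.2966.

λ̂_MAP = 0.2966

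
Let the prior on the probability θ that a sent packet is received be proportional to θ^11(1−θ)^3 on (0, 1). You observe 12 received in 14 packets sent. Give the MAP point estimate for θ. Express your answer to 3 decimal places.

θ̂_MAP = 0.821

The prior density ∝ θ^11(1−θ)^3 is the kernel of Beta(12, 4).
Data: 12 successes in 14 trials. The binomial likelihood contributes θ^12(1−θ)^2, so the posterior is Beta(12+12, 4+2) = Beta(24, 6).
For Beta(a, b) with a, b > 1 the mode is (a−1)/(a+b−2) = 23/28 ≈ 0.821.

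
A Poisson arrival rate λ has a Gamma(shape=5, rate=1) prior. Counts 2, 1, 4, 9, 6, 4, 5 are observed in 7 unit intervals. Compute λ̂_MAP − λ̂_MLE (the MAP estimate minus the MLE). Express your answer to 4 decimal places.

MAP − MLE = -0.0536

Σxᵢ = 31. Posterior is Gamma(36, 8); MAP = (36−1)/8 = 35/8 ≈ 4.37500.
MLE = x̄ = 31/7 ≈ 4.42857.
Difference = 35/8 − 31/7 = -3/56 ≈ -0.0536.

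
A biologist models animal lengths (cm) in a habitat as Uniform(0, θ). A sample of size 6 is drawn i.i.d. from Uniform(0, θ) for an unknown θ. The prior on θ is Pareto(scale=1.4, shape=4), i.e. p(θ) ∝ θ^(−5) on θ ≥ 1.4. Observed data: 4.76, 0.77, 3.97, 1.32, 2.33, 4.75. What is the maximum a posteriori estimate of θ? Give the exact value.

The Uniform(0, θ) likelihood is θ^(−n) for θ ≥ max(xᵢ), zero otherwise. Here max(xᵢ) = 4.76.
Posterior ∝ θ^(−5) · θ^(−6) = θ^(−11) on θ ≥ max(1.4, 4.76) = 4.76.
This density is strictly decreasing in θ, so the posterior mode lies at the lower boundary of the support.

θ̂_MAP = 4.76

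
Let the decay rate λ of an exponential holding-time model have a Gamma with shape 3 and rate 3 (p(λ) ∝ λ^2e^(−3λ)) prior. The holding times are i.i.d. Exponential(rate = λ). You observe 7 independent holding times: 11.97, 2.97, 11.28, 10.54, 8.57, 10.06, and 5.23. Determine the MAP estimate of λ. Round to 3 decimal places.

The Exponential(rate=λ) likelihood is ∝ λ^n e^(−λΣtᵢ). Here n = 7 and Σtᵢ = 11.97 + 2.97 + 11.28 + 10.54 + 8.57 + 10.06 + 5.23 = 60.62.
Posterior ∝ λ^2e^(−3λ) · λ^7e^(−60.62λ) = λ^9e^(−63.62λ), i.e. Gamma(10, 63.62).
Mode = (a−1)/b = 9/63.62 ≈ 0.141.

λ̂_MAP = 0.141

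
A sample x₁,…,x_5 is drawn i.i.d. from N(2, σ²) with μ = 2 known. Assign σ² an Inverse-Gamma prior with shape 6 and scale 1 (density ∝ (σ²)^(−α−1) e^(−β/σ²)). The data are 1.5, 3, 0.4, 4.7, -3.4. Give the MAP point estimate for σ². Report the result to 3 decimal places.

Sum of squared deviations about the known mean: SS = (1.5−2)² + (3−2)² + (0.4−2)² + (4.7−2)² + (-3.4−2)² = 40.26.
The Normal likelihood contributes (σ²)^(−n/2) exp(−SS/(2σ²)), so the posterior is Inverse-Gamma(α + n/2, β + SS/2) = Inverse-Gamma(8.5, 21.13).
The mode of Inverse-Gamma(a, b) is b/(a+1) = 21.13/9.5 ≈ 2.224.

σ̂²_MAP = 2.224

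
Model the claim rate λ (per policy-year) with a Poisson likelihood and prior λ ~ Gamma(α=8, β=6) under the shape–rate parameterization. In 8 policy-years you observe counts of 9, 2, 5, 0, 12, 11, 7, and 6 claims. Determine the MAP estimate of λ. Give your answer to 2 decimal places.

λ̂_MAP = 4.21

Σxᵢ = 9+2+5+0+12+11+7+6 = 52, with n = 8.
Posterior ∝ λ^7e^(−6λ) · λ^52e^(−8λ) = λ^59e^(−14λ), i.e. Gamma(shape=60, rate=14).
The mode of a Gamma(a, b) with a ≥ 1 (shape–rate) is (a−1)/b = 59/14 ≈ 4.21.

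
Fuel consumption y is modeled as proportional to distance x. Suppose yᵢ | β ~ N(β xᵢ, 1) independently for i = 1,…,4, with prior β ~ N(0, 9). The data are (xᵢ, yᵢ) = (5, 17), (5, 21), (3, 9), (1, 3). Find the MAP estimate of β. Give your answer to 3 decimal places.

β̂_MAP = 3.660

log p(β | y) = −Σ(yᵢ − βxᵢ)²/(2·1) − β²/(2·9) + const.
Setting the derivative to zero: Σxᵢ(yᵢ − βxᵢ)/1 − β/9 = 0, so β = Σxᵢyᵢ / (Σxᵢ² + σ²/τ²).
Σxᵢyᵢ = 5·17 + 5·21 + 3·9 + 1·3 = 220; Σxᵢ² = 60; σ²/τ² = 1/9.
β̂_MAP = 220 / (60 + 1/9) = 220/(541/9) = 1980/541 ≈ 3.660.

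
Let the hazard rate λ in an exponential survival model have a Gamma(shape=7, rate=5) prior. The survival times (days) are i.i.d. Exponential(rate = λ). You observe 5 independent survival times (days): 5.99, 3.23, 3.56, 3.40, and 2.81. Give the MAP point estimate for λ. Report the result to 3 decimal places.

The Exponential(rate=λ) likelihood is ∝ λ^n e^(−λΣtᵢ). Here n = 5 and Σtᵢ = 5.99 + 3.23 + 3.56 + 3.40 + 2.81 = 18.99.
Posterior ∝ λ^6e^(−5λ) · λ^5e^(−18.99λ) = λ^11e^(−23.99λ), i.e. Gamma(12, 23.99).
Mode = (a−1)/b = 11/23.99 ≈ 0.459.

λ̂_MAP = 0.459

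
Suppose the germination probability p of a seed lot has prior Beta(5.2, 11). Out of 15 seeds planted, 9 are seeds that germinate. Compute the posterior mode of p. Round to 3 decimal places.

Prior: Beta(5.2, 11).
Data: 9 successes in 15 trials. The binomial likelihood contributes p^9(1−p)^6, so the posterior is Beta(5.2+9, 11+6) = Beta(14.2, 17).
For Beta(a, b) with a, b > 1 the mode is (a−1)/(a+b−2) = 13.2/29.2 ≈ 0.452.

p̂_MAP = 0.452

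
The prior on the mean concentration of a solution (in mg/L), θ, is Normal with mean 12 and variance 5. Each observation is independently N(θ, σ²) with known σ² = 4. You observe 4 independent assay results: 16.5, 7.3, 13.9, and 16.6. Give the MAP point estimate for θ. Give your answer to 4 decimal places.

n = 4; x̄ = (16.5 + 7.3 + 13.9 + 16.6)/4 = 54.3/4 = 13.575.
For a Normal prior and Normal likelihood with known variance, the posterior is Normal; its mode equals its mean, the precision-weighted average.
Prior precision 1/σ₀² = 1/5 = 0.2; data precision n/σ² = 4/4 = 1.
θ̂ = (0.2·12 + 1·13.575) / (0.2 + 1) = 15.975/1.2 = 13.3125.

θ̂_MAP = 13.3125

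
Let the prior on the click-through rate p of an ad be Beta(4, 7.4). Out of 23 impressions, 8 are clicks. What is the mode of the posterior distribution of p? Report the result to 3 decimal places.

p̂_MAP = 0.340

Prior: Beta(4, 7.4).
Data: 8 successes in 23 trials. The binomial likelihood contributes p^8(1−p)^15, so the posterior is Beta(4+8, 7.4+15) = Beta(12, 22.4).
For Beta(a, b) with a, b > 1 the mode is (a−1)/(a+b−2) = 11/32.4 ≈ 0.340.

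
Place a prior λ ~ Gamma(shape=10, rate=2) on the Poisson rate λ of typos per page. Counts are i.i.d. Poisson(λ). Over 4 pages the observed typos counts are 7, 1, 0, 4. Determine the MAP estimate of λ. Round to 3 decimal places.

Σxᵢ = 7+1+0+4 = 12, with n = 4.
Posterior ∝ λ^9e^(−2λ) · λ^12e^(−4λ) = λ^21e^(−6λ), i.e. Gamma(shape=22, rate=6).
The mode of a Gamma(a, b) with a ≥ 1 (shape–rate) is (a−1)/b = 21/6 ≈ 3.500.

λ̂_MAP = 3.500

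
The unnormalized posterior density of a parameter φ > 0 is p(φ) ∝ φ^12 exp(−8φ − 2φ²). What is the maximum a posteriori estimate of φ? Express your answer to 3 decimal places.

φ̂_MAP = 1.000

ℓ'(φ) = 12/φ − 8 − 4φ. Setting this to zero and multiplying by φ: 4φ² + 8φ − 12 = 0.
φ = (−8 + √(8² + 4·4·12)) / (2·4) = (−8 + √256) / 8 = (−8 + 16)/8 = 1.
ℓ''(φ) = −12/φ² − 4 < 0, confirming a maximum.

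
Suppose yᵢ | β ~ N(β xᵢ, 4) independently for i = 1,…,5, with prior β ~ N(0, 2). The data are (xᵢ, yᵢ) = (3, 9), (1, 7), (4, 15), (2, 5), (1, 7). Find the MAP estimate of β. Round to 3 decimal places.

β̂_MAP = 3.364

log p(β | y) = −Σ(yᵢ − βxᵢ)²/(2·4) − β²/(2·2) + const.
Setting the derivative to zero: Σxᵢ(yᵢ − βxᵢ)/4 − β/2 = 0, so β = Σxᵢyᵢ / (Σxᵢ² + σ²/τ²).
Σxᵢyᵢ = 3·9 + 1·7 + 4·15 + 2·5 + 1·7 = 111; Σxᵢ² = 31; σ²/τ² = 2.
β̂_MAP = 111 / (31 + 2) = 111/33 ≈ 3.364.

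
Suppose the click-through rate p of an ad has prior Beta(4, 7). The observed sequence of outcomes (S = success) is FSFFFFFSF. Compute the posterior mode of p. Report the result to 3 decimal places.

p̂_MAP = 0.278

Prior: Beta(4, 7).
Data: 2 successes in 9 trials (from the sequence). The binomial likelihood contributes p^2(1−p)^7, so the posterior is Beta(4+2, 7+7) = Beta(6, 14).
For Beta(a, b) with a, b > 1 the mode is (a−1)/(a+b−2) = 5/18 ≈ 0.278.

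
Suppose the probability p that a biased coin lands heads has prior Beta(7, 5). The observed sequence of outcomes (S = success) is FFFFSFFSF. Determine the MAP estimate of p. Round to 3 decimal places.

p̂_MAP = 0.421

Prior: Beta(7, 5).
Data: 2 successes in 9 trials (from the sequence). The binomial likelihood contributes p^2(1−p)^7, so the posterior is Beta(7+2, 5+7) = Beta(9, 12).
For Beta(a, b) with a, b > 1 the mode is (a−1)/(a+b−2) = 8/19 ≈ 0.421.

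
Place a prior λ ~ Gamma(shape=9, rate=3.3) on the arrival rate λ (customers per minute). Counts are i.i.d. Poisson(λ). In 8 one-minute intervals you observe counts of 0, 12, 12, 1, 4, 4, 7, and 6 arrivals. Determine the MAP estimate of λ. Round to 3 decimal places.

λ̂_MAP = 4.779

Σxᵢ = 0+12+12+1+4+4+7+6 = 46, with n = 8.
Posterior ∝ λ^8e^(−3.3λ) · λ^46e^(−8λ) = λ^54e^(−11.3λ), i.e. Gamma(shape=55, rate=11.3).
The mode of a Gamma(a, b) with a ≥ 1 (shape–rate) is (a−1)/b = 54/11.3 ≈ 4.779.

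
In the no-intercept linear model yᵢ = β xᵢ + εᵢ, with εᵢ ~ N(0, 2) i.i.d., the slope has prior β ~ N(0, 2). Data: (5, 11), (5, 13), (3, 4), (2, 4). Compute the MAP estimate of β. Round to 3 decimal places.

log p(β | y) = −Σ(yᵢ − βxᵢ)²/(2·2) − β²/(2·2) + const.
Setting the derivative to zero: Σxᵢ(yᵢ − βxᵢ)/2 − β/2 = 0, so β = Σxᵢyᵢ / (Σxᵢ² + σ²/τ²).
Σxᵢyᵢ = 5·11 + 5·13 + 3·4 + 2·4 = 140; Σxᵢ² = 63; σ²/τ² = 1.
β̂_MAP = 140 / (63 + 1) = 140/64 ≈ 2.188.

β̂_MAP = 2.188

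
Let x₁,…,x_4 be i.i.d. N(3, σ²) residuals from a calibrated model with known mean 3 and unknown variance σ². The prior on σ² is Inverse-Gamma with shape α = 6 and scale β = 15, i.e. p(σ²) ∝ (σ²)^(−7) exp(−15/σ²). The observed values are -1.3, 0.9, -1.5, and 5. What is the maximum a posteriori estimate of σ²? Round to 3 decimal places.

Sum of squared deviations about the known mean: SS = (-1.3−3)² + (0.9−3)² + (-1.5−3)² + (5−3)² = 47.15.
The Normal likelihood contributes (σ²)^(−n/2) exp(−SS/(2σ²)), so the posterior is Inverse-Gamma(α + n/2, β + SS/2) = Inverse-Gamma(8, 38.575).
The mode of Inverse-Gamma(a, b) is b/(a+1) = 38.575/9 ≈ 4.286.

σ̂²_MAP = 4.286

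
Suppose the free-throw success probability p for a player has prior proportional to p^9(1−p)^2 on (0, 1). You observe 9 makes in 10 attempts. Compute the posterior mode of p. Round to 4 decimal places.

The prior density ∝ p^9(1−p)^2 is the kernel of Beta(10, 3).
Data: 9 successes in 10 trials. The binomial likelihood contributes p^9(1−p)^1, so the posterior is Beta(10+9, 3+1) = Beta(19, 4).
For Beta(a, b) with a, b > 1 the mode is (a−1)/(a+b−2) = 18/21 ≈ 0.8571.

p̂_MAP = 0.8571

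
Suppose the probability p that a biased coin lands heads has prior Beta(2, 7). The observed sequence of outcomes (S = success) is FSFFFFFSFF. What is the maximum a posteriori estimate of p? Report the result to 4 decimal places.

p̂_MAP = 0.1765

Prior: Beta(2, 7).
Data: 2 successes in 10 trials (from the sequence). The binomial likelihood contributes p^2(1−p)^8, so the posterior is Beta(2+2, 7+8) = Beta(4, 15).
For Beta(a, b) with a, b > 1 the mode is (a−1)/(a+b−2) = 3/17 ≈ 0.1765.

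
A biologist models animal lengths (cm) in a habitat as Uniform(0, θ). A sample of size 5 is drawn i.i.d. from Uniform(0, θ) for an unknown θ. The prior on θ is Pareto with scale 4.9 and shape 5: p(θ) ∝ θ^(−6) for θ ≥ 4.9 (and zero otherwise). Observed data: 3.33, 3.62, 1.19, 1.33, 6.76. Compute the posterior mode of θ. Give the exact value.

The Uniform(0, θ) likelihood is θ^(−n) for θ ≥ max(xᵢ), zero otherwise. Here max(xᵢ) = 6.76.
Posterior ∝ θ^(−6) · θ^(−5) = θ^(−11) on θ ≥ max(4.9, 6.76) = 6.76.
This density is strictly decreasing in θ, so the posterior mode lies at the lower boundary of the support.

θ̂_MAP = 6.76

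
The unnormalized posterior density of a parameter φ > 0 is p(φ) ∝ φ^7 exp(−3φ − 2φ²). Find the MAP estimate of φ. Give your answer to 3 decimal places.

ℓ'(φ) = 7/φ − 3 − 4φ. Setting this to zero and multiplying by φ: 4φ² + 3φ − 7 = 0.
φ = (−3 + √(3² + 4·4·7)) / (2·4) = (−3 + √121) / 8 = (−3 + 11)/8 = 1.
ℓ''(φ) = −7/φ² − 4 < 0, confirming a maximum.

φ̂_MAP = 1.000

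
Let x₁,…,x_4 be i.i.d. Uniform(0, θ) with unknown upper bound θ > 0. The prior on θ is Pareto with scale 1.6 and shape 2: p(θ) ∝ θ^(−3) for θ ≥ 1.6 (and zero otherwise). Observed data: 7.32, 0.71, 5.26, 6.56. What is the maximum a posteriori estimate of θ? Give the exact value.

θ̂_MAP = 7.32

The Uniform(0, θ) likelihood is θ^(−n) for θ ≥ max(xᵢ), zero otherwise. Here max(xᵢ) = 7.32.
Posterior ∝ θ^(−3) · θ^(−4) = θ^(−7) on θ ≥ max(1.6, 7.32) = 7.32.
This density is strictly decreasing in θ, so the posterior mode lies at the lower boundary of the support.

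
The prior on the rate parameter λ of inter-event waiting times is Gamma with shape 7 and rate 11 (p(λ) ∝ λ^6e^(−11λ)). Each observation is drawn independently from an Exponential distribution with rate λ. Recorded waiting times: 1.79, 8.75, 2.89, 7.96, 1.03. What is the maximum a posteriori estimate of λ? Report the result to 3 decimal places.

λ̂_MAP = 0.329

The Exponential(rate=λ) likelihood is ∝ λ^n e^(−λΣtᵢ). Here n = 5 and Σtᵢ = 1.79 + 8.75 + 2.89 + 7.96 + 1.03 = 22.42.
Posterior ∝ λ^6e^(−11λ) · λ^5e^(−22.42λ) = λ^11e^(−33.42λ), i.e. Gamma(12, 33.42).
Mode = (a−1)/b = 11/33.42 ≈ 0.329.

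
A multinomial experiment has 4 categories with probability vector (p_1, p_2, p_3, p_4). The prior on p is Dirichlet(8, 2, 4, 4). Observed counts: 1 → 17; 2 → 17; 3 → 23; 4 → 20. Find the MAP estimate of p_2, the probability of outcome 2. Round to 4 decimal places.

MAP estimate: 0.1978

The posterior is Dirichlet(αᵢ + nᵢ) = Dirichlet(25, 19, 27, 24).
For a Dirichlet(a₁,…,a_K) with all aᵢ > 1, the mode has j-th component (aⱼ − 1)/(Σaᵢ − K).
Here Σaᵢ = 95 and K = 4, so p_2 = (19 − 1)/(95 − 4) = 18/91 ≈ 0.1978.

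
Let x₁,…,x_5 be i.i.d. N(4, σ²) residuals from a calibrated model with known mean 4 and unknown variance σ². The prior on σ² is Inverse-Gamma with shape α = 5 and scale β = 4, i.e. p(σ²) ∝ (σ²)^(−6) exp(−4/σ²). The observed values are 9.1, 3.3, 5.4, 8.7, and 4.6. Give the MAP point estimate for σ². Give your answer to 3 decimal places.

Sum of squared deviations about the known mean: SS = (9.1−4)² + (3.3−4)² + (5.4−4)² + (8.7−4)² + (4.6−4)² = 50.91.
The Normal likelihood contributes (σ²)^(−n/2) exp(−SS/(2σ²)), so the posterior is Inverse-Gamma(α + n/2, β + SS/2) = Inverse-Gamma(7.5, 29.455).
The mode of Inverse-Gamma(a, b) is b/(a+1) = 29.455/8.5 ≈ 3.465.

σ̂²_MAP = 3.465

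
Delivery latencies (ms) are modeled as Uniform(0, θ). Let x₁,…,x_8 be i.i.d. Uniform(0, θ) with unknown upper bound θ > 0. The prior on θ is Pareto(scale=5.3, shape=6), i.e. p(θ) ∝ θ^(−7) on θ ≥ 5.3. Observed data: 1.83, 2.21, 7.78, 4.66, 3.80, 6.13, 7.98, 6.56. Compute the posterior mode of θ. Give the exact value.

The Uniform(0, θ) likelihood is θ^(−n) for θ ≥ max(xᵢ), zero otherwise. Here max(xᵢ) = 7.98.
Posterior ∝ θ^(−7) · θ^(−8) = θ^(−15) on θ ≥ max(5.3, 7.98) = 7.98.
This density is strictly decreasing in θ, so the posterior mode lies at the lower boundary of the support.

θ̂_MAP = 7.98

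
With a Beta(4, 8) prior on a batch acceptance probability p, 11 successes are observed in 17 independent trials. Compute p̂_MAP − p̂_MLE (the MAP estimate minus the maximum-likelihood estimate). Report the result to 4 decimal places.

MAP − MLE = -0.1285

Posterior is Beta(15, 14); MAP = (15−1)/(29−2) = 14/27 ≈ 0.51852.
MLE ignores the prior: p̂_MLE = k/n = 11/17 ≈ 0.64706.
Difference = 14/27 − 11/17 = -59/459 ≈ -0.1285.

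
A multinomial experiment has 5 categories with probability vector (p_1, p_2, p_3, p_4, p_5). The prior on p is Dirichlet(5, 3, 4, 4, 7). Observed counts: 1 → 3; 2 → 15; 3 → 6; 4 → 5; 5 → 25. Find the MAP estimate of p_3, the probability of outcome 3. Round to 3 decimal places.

The posterior is Dirichlet(αᵢ + nᵢ) = Dirichlet(8, 18, 10, 9, 32).
For a Dirichlet(a₁,…,a_K) with all aᵢ > 1, the mode has j-th component (aⱼ − 1)/(Σaᵢ − K).
Here Σaᵢ = 77 and K = 5, so p_3 = (10 − 1)/(77 − 5) = 9/72 ≈ 0.125.

MAP estimate: 0.125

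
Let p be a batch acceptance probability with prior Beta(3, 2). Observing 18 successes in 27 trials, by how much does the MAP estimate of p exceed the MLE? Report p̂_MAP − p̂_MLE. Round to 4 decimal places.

Posterior is Beta(21, 11); MAP = (21−1)/(32−2) = 20/30 ≈ 0.66667.
MLE ignores the prior: p̂_MLE = k/n = 18/27 ≈ 0.66667.
Difference = 20/30 − 18/27 = 0 ≈ 0.0000.

MAP − MLE = 0.0000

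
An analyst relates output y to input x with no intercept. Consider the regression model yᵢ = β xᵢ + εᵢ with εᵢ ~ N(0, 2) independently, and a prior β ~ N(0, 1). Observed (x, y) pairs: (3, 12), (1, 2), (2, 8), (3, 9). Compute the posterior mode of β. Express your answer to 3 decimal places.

β̂_MAP = 3.240

log p(β | y) = −Σ(yᵢ − βxᵢ)²/(2·2) − β²/(2·1) + const.
Setting the derivative to zero: Σxᵢ(yᵢ − βxᵢ)/2 − β/1 = 0, so β = Σxᵢyᵢ / (Σxᵢ² + σ²/τ²).
Σxᵢyᵢ = 3·12 + 1·2 + 2·8 + 3·9 = 81; Σxᵢ² = 23; σ²/τ² = 2.
β̂_MAP = 81 / (23 + 2) = 81/25 ≈ 3.240.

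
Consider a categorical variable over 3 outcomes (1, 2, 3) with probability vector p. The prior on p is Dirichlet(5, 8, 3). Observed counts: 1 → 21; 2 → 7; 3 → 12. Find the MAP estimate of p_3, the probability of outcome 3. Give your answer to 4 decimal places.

The posterior is Dirichlet(αᵢ + nᵢ) = Dirichlet(26, 15, 15).
For a Dirichlet(a₁,…,a_K) with all aᵢ > 1, the mode has j-th component (aⱼ − 1)/(Σaᵢ − K).
Here Σaᵢ = 56 and K = 3, so p_3 = (15 − 1)/(56 − 3) = 14/53 ≈ 0.2642.

MAP estimate: 0.2642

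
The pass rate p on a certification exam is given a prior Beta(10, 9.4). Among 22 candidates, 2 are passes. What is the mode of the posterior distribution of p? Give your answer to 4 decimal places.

p̂_MAP = 0.2792

Prior: Beta(10, 9.4).
Data: 2 successes in 22 trials. The binomial likelihood contributes p^2(1−p)^20, so the posterior is Beta(10+2, 9.4+20) = Beta(12, 29.4).
For Beta(a, b) with a, b > 1 the mode is (a−1)/(a+b−2) = 11/39.4 ≈ 0.2792.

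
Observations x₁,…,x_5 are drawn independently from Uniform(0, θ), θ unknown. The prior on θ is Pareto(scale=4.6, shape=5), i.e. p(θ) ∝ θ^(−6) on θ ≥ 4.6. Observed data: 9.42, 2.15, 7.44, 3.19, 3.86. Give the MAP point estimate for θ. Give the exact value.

θ̂_MAP = 9.42

The Uniform(0, θ) likelihood is θ^(−n) for θ ≥ max(xᵢ), zero otherwise. Here max(xᵢ) = 9.42.
Posterior ∝ θ^(−6) · θ^(−5) = θ^(−11) on θ ≥ max(4.6, 9.42) = 9.42.
This density is strictly decreasing in θ, so the posterior mode lies at the lower boundary of the support.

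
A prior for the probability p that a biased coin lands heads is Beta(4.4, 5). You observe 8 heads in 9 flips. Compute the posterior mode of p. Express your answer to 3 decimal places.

Prior: Beta(4.4, 5).
Data: 8 successes in 9 trials. The binomial likelihood contributes p^8(1−p)^1, so the posterior is Beta(4.4+8, 5+1) = Beta(12.4, 6).
For Beta(a, b) with a, b > 1 the mode is (a−1)/(a+b−2) = 11.4/16.4 ≈ 0.695.

p̂_MAP = 0.695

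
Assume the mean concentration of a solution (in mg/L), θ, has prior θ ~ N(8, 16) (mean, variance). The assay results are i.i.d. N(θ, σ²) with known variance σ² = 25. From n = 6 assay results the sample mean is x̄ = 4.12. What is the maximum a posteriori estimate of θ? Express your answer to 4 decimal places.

n = 6, x̄ = 4.12.
For a Normal prior and Normal likelihood with known variance, the posterior is Normal; its mode equals its mean, the precision-weighted average.
Prior precision 1/σ₀² = 1/16 = 0.0625; data precision n/σ² = 6/25 = 0.24.
θ̂ = (0.0625·8 + 0.24·4.12) / (0.0625 + 0.24) = 1.4888/0.3025 = 14888/3025 ≈ 4.9217.

θ̂_MAP = 4.9217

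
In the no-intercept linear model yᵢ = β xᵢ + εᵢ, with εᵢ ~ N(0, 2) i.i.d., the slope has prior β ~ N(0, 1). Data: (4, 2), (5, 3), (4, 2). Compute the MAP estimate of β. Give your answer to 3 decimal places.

log p(β | y) = −Σ(yᵢ − βxᵢ)²/(2·2) − β²/(2·1) + const.
Setting the derivative to zero: Σxᵢ(yᵢ − βxᵢ)/2 − β/1 = 0, so β = Σxᵢyᵢ / (Σxᵢ² + σ²/τ²).
Σxᵢyᵢ = 4·2 + 5·3 + 4·2 = 31; Σxᵢ² = 57; σ²/τ² = 2.
β̂_MAP = 31 / (57 + 2) = 31/59 ≈ 0.525.

β̂_MAP = 0.525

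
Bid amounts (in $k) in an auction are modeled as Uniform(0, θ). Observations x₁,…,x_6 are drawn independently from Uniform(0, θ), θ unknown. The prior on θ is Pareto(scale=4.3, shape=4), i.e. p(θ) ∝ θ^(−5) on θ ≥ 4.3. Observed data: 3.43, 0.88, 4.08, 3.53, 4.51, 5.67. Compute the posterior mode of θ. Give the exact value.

The Uniform(0, θ) likelihood is θ^(−n) for θ ≥ max(xᵢ), zero otherwise. Here max(xᵢ) = 5.67.
Posterior ∝ θ^(−5) · θ^(−6) = θ^(−11) on θ ≥ max(4.3, 5.67) = 5.67.
This density is strictly decreasing in θ, so the posterior mode lies at the lower boundary of the support.

θ̂_MAP = 5.67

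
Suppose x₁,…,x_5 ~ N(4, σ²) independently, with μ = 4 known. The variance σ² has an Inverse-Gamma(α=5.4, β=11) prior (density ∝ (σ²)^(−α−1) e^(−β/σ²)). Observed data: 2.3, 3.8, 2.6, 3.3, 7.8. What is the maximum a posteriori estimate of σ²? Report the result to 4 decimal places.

Sum of squared deviations about the known mean: SS = (2.3−4)² + (3.8−4)² + (2.6−4)² + (3.3−4)² + (7.8−4)² = 19.82.
The Normal likelihood contributes (σ²)^(−n/2) exp(−SS/(2σ²)), so the posterior is Inverse-Gamma(α + n/2, β + SS/2) = Inverse-Gamma(7.9, 20.91).
The mode of Inverse-Gamma(a, b) is b/(a+1) = 20.91/8.9 ≈ 2.3494.

σ̂²_MAP = 2.3494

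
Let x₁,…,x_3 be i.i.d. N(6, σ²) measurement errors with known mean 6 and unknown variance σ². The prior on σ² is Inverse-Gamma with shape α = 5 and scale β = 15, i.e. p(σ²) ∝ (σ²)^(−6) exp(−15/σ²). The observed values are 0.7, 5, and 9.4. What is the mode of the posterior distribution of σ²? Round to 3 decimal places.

Sum of squared deviations about the known mean: SS = (0.7−6)² + (5−6)² + (9.4−6)² = 40.65.
The Normal likelihood contributes (σ²)^(−n/2) exp(−SS/(2σ²)), so the posterior is Inverse-Gamma(α + n/2, β + SS/2) = Inverse-Gamma(6.5, 35.325).
The mode of Inverse-Gamma(a, b) is b/(a+1) = 35.325/7.5 ≈ 4.710.

σ̂²_MAP = 4.710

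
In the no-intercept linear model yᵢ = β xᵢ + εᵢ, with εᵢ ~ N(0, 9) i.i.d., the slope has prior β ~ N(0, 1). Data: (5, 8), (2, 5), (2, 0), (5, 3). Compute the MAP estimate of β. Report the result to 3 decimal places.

log p(β | y) = −Σ(yᵢ − βxᵢ)²/(2·9) − β²/(2·1) + const.
Setting the derivative to zero: Σxᵢ(yᵢ − βxᵢ)/9 − β/1 = 0, so β = Σxᵢyᵢ / (Σxᵢ² + σ²/τ²).
Σxᵢyᵢ = 5·8 + 2·5 + 2·0 + 5·3 = 65; Σxᵢ² = 58; σ²/τ² = 9.
β̂_MAP = 65 / (58 + 9) = 65/67 ≈ 0.970.

β̂_MAP = 0.970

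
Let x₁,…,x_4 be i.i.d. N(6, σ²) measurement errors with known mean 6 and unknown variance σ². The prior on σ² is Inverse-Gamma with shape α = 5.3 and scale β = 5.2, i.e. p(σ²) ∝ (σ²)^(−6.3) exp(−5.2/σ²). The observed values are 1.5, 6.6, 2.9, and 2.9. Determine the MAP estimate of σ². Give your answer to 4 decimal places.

Sum of squared deviations about the known mean: SS = (1.5−6)² + (6.6−6)² + (2.9−6)² + (2.9−6)² = 39.83.
The Normal likelihood contributes (σ²)^(−n/2) exp(−SS/(2σ²)), so the posterior is Inverse-Gamma(α + n/2, β + SS/2) = Inverse-Gamma(7.3, 25.115).
The mode of Inverse-Gamma(a, b) is b/(a+1) = 25.115/8.3 ≈ 3.0259.

σ̂²_MAP = 3.0259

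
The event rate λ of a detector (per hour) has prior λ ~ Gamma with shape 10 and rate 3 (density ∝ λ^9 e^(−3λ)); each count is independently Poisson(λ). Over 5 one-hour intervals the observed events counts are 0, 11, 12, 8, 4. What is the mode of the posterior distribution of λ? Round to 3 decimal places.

λ̂_MAP = 5.500

Σxᵢ = 0+11+12+8+4 = 35, with n = 5.
Posterior ∝ λ^9e^(−3λ) · λ^35e^(−5λ) = λ^44e^(−8λ), i.e. Gamma(shape=45, rate=8).
The mode of a Gamma(a, b) with a ≥ 1 (shape–rate) is (a−1)/b = 44/8 ≈ 5.500.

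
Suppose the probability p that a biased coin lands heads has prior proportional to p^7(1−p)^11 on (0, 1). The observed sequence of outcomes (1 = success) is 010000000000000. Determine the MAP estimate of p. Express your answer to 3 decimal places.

The prior density ∝ p^7(1−p)^11 is the kernel of Beta(8, 12).
Data: 1 success in 15 trials (from the sequence). The binomial likelihood contributes p(1−p)^14, so the posterior is Beta(8+1, 12+14) = Beta(9, 26).
For Beta(a, b) with a, b > 1 the mode is (a−1)/(a+b−2) = 8/33 ≈ 0.242.

p̂_MAP = 0.242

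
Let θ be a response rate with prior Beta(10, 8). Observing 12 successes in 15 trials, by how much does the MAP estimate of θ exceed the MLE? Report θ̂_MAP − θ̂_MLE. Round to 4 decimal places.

Posterior is Beta(22, 11); MAP = (22−1)/(33−2) = 21/31 ≈ 0.67742.
MLE ignores the prior: θ̂_MLE = k/n = 12/15 ≈ 0.80000.
Difference = 21/31 − 12/15 = -19/155 ≈ -0.1226.

MAP − MLE = -0.1226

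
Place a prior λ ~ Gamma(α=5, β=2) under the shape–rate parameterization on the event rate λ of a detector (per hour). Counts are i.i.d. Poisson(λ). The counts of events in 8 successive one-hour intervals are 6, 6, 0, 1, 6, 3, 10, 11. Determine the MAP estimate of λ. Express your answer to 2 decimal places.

Σxᵢ = 6+6+0+1+6+3+10+11 = 43, with n = 8.
Posterior ∝ λ^4e^(−2λ) · λ^43e^(−8λ) = λ^47e^(−10λ), i.e. Gamma(shape=48, rate=10).
The mode of a Gamma(a, b) with a ≥ 1 (shape–rate) is (a−1)/b = 47/10 ≈ 4.70.

λ̂_MAP = 4.70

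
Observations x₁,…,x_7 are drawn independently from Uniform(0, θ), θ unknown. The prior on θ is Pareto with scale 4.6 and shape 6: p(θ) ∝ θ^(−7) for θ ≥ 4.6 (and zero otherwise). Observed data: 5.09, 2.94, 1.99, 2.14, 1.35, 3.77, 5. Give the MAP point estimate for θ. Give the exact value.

θ̂_MAP = 5.09

The Uniform(0, θ) likelihood is θ^(−n) for θ ≥ max(xᵢ), zero otherwise. Here max(xᵢ) = 5.09.
Posterior ∝ θ^(−7) · θ^(−7) = θ^(−14) on θ ≥ max(4.6, 5.09) = 5.09.
This density is strictly decreasing in θ, so the posterior mode lies at the lower boundary of the support.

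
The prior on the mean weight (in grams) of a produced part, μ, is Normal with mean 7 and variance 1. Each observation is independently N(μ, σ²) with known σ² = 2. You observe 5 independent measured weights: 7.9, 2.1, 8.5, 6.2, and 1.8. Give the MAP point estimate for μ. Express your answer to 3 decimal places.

μ̂_MAP = 5.786

n = 5; x̄ = (7.9 + 2.1 + 8.5 + 6.2 + 1.8)/5 = 26.5/5 = 5.3.
For a Normal prior and Normal likelihood with known variance, the posterior is Normal; its mode equals its mean, the precision-weighted average.
Prior precision 1/σ₀² = 1/1 = 1; data precision n/σ² = 5/2 = 2.5.
μ̂ = (1·7 + 2.5·5.3) / (1 + 2.5) = 20.25/3.5 = 81/14 ≈ 5.786.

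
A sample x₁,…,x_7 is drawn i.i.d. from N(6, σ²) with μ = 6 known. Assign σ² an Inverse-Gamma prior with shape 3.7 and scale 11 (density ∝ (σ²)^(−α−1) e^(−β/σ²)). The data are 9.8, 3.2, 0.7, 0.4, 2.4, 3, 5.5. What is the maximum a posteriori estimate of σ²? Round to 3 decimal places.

σ̂²_MAP = 7.679

Sum of squared deviations about the known mean: SS = (9.8−6)² + (3.2−6)² + (0.7−6)² + (0.4−6)² + (2.4−6)² + (3−6)² + (5.5−6)² = 103.94.
The Normal likelihood contributes (σ²)^(−n/2) exp(−SS/(2σ²)), so the posterior is Inverse-Gamma(α + n/2, β + SS/2) = Inverse-Gamma(7.2, 62.97).
The mode of Inverse-Gamma(a, b) is b/(a+1) = 62.97/8.2 ≈ 7.679.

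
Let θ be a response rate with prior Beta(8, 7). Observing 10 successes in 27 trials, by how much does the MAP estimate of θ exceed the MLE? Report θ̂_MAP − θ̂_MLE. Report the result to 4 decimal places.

Posterior is Beta(18, 24); MAP = (18−1)/(42−2) = 17/40 ≈ 0.42500.
MLE ignores the prior: θ̂_MLE = k/n = 10/27 ≈ 0.37037.
Difference = 17/40 − 10/27 = 59/1080 ≈ 0.0546.

MAP − MLE = 0.0546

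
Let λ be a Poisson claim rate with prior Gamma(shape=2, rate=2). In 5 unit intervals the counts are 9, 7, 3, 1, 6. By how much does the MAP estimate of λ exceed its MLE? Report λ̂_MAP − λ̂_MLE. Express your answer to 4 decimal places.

MAP − MLE = -1.3429

Σxᵢ = 26. Posterior is Gamma(28, 7); MAP = (28−1)/7 = 27/7 ≈ 3.85714.
MLE = x̄ = 26/5 ≈ 5.20000.
Difference = 27/7 − 26/5 = -47/35 ≈ -1.3429.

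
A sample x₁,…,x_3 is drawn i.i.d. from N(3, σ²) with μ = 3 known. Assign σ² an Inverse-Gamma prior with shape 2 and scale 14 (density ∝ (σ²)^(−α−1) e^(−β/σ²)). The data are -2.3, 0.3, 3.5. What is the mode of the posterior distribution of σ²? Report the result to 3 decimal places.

Sum of squared deviations about the known mean: SS = (-2.3−3)² + (0.3−3)² + (3.5−3)² = 35.63.
The Normal likelihood contributes (σ²)^(−n/2) exp(−SS/(2σ²)), so the posterior is Inverse-Gamma(α + n/2, β + SS/2) = Inverse-Gamma(3.5, 31.815).
The mode of Inverse-Gamma(a, b) is b/(a+1) = 31.815/4.5 ≈ 7.070.

σ̂²_MAP = 7.070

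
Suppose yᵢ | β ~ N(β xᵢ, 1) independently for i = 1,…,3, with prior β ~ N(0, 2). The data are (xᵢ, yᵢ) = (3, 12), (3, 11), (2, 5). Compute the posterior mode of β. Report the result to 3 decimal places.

log p(β | y) = −Σ(yᵢ − βxᵢ)²/(2·1) − β²/(2·2) + const.
Setting the derivative to zero: Σxᵢ(yᵢ − βxᵢ)/1 − β/2 = 0, so β = Σxᵢyᵢ / (Σxᵢ² + σ²/τ²).
Σxᵢyᵢ = 3·12 + 3·11 + 2·5 = 79; Σxᵢ² = 22; σ²/τ² = 0.5.
β̂_MAP = 79 / (22 + 0.5) = 79/22.5 ≈ 3.511.

β̂_MAP = 3.511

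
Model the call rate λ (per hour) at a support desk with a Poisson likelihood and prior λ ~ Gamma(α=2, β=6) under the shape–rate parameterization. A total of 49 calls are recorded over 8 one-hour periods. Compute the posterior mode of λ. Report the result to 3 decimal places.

Σxᵢ = 49, n = 8.
Posterior ∝ λe^(−6λ) · λ^49e^(−8λ) = λ^50e^(−14λ), i.e. Gamma(shape=51, rate=14).
The mode of a Gamma(a, b) with a ≥ 1 (shape–rate) is (a−1)/b = 50/14 ≈ 3.571.

λ̂_MAP = 3.571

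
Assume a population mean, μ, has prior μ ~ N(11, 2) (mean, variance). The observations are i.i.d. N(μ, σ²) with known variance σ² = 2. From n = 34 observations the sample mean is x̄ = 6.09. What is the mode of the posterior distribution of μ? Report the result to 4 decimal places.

μ̂_MAP = 6.2303

n = 34, x̄ = 6.09.
For a Normal prior and Normal likelihood with known variance, the posterior is Normal; its mode equals its mean, the precision-weighted average.
Prior precision 1/σ₀² = 1/2 = 0.5; data precision n/σ² = 34/2 = 17.
μ̂ = (0.5·11 + 17·6.09) / (0.5 + 17) = 109.03/17.5 = 10903/1750 ≈ 6.2303.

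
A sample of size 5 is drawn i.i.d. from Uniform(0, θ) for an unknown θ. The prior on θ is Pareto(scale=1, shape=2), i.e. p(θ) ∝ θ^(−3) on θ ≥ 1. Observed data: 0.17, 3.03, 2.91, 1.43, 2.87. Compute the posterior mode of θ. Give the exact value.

θ̂_MAP = 3.03

The Uniform(0, θ) likelihood is θ^(−n) for θ ≥ max(xᵢ), zero otherwise. Here max(xᵢ) = 3.03.
Posterior ∝ θ^(−3) · θ^(−5) = θ^(−8) on θ ≥ max(1, 3.03) = 3.03.
This density is strictly decreasing in θ, so the posterior mode lies at the lower boundary of the support.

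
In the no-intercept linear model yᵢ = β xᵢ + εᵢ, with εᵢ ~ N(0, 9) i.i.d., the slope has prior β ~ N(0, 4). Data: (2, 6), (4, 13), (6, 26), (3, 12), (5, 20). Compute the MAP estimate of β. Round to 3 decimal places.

log p(β | y) = −Σ(yᵢ − βxᵢ)²/(2·9) − β²/(2·4) + const.
Setting the derivative to zero: Σxᵢ(yᵢ − βxᵢ)/9 − β/4 = 0, so β = Σxᵢyᵢ / (Σxᵢ² + σ²/τ²).
Σxᵢyᵢ = 2·6 + 4·13 + 6·26 + 3·12 + 5·20 = 356; Σxᵢ² = 90; σ²/τ² = 2.25.
β̂_MAP = 356 / (90 + 2.25) = 356/92.25 ≈ 3.859.

β̂_MAP = 3.859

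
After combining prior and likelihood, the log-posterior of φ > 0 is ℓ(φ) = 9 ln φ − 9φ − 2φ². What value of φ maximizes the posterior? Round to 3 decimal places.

ℓ'(φ) = 9/φ − 9 − 4φ. Setting this to zero and multiplying by φ: 4φ² + 9φ − 9 = 0.
φ = (−9 + √(9² + 4·4·9)) / (2·4) = (−9 + √225) / 8 = (−9 + 15)/8 = 3/4.
ℓ''(φ) = −9/φ² − 4 < 0, confirming a maximum.

φ̂_MAP = 0.750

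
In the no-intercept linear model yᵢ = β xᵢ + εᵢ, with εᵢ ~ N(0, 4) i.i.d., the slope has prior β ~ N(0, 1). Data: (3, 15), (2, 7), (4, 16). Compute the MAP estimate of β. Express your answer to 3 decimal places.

β̂_MAP = 3.727

log p(β | y) = −Σ(yᵢ − βxᵢ)²/(2·4) − β²/(2·1) + const.
Setting the derivative to zero: Σxᵢ(yᵢ − βxᵢ)/4 − β/1 = 0, so β = Σxᵢyᵢ / (Σxᵢ² + σ²/τ²).
Σxᵢyᵢ = 3·15 + 2·7 + 4·16 = 123; Σxᵢ² = 29; σ²/τ² = 4.
β̂_MAP = 123 / (29 + 4) = 123/33 ≈ 3.727.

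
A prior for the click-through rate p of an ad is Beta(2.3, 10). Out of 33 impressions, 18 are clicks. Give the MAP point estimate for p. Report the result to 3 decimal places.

p̂_MAP = 0.446

Prior: Beta(2.3, 10).
Data: 18 successes in 33 trials. The binomial likelihood contributes p^18(1−p)^15, so the posterior is Beta(2.3+18, 10+15) = Beta(20.3, 25).
For Beta(a, b) with a, b > 1 the mode is (a−1)/(a+b−2) = 19.3/43.3 ≈ 0.446.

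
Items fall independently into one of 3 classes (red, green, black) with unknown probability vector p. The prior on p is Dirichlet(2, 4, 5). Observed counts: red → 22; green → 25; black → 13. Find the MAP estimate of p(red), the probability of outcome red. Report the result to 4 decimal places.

MAP estimate of p(red) = 0.3382

The posterior is Dirichlet(αᵢ + nᵢ) = Dirichlet(24, 29, 18).
For a Dirichlet(a₁,…,a_K) with all aᵢ > 1, the mode has j-th component (aⱼ − 1)/(Σaᵢ − K).
Here Σaᵢ = 71 and K = 3, so p(red) = (24 − 1)/(71 − 3) = 23/68 ≈ 0.3382.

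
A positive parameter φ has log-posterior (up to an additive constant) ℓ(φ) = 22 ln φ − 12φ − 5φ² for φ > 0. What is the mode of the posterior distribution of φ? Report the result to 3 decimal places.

φ̂_MAP = 1.000

ℓ'(φ) = 22/φ − 12 − 10φ. Setting this to zero and multiplying by φ: 10φ² + 12φ − 22 = 0.
φ = (−12 + √(12² + 4·10·22)) / (2·10) = (−12 + √1024) / 20 = (−12 + 32)/20 = 1.
ℓ''(φ) = −22/φ² − 10 < 0, confirming a maximum.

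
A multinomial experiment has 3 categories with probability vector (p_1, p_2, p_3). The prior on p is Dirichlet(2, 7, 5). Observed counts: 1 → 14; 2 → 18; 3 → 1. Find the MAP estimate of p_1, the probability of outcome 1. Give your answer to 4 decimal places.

The posterior is Dirichlet(αᵢ + nᵢ) = Dirichlet(16, 25, 6).
For a Dirichlet(a₁,…,a_K) with all aᵢ > 1, the mode has j-th component (aⱼ − 1)/(Σaᵢ − K).
Here Σaᵢ = 47 and K = 3, so p_1 = (16 − 1)/(47 − 3) = 15/44 ≈ 0.3409.

MAP estimate: 0.3409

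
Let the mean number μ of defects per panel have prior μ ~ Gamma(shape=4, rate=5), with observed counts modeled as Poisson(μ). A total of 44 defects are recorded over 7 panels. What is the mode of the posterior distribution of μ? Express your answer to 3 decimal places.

μ̂_MAP = 3.917

Σxᵢ = 44, n = 7.
Posterior ∝ μ^3e^(−5μ) · μ^44e^(−7μ) = μ^47e^(−12μ), i.e. Gamma(shape=48, rate=12).
The mode of a Gamma(a, b) with a ≥ 1 (shape–rate) is (a−1)/b = 47/12 ≈ 3.917.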